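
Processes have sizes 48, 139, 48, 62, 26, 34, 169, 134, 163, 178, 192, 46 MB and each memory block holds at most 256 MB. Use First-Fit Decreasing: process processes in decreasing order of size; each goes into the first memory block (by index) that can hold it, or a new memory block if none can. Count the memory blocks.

Sorted descending: 192, 178, 169, 163, 139, 134, 62, 48, 48, 46, 34, 26.
memory block 1: place 192 MB, 64 MB left
memory block 2: place 178 MB, 78 MB left
memory block 3: place 169 MB, 87 MB left
memory block 4: place 163 MB, 93 MB left
memory block 5: place 139 MB, 117 MB left
memory block 6: place 134 MB, 122 MB left
memory block 1: place 62 MB, 2 MB left
memory block 2: place 48 MB, 30 MB left
memory block 3: place 48 MB, 39 MB left
memory block 4: place 46 MB, 47 MB left
memory block 3: place 34 MB, 5 MB left
memory block 2: place 26 MB, 4 MB left
Final memory blocks: [192,62] [178,48,26] [169,48,34] [163,46] [139] [134].

6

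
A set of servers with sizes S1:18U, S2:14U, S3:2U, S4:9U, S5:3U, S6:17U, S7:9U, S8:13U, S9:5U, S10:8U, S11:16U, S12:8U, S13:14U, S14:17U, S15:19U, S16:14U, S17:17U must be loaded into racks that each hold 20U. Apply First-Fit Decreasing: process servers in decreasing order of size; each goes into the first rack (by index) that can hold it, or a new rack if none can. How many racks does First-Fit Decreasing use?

12 racks

Sorted descending: 19, 18, 17, 17, 17, 16, 14, 14, 14, 13, 9, 9, 8, 8, 5, 3, 2.
19U → rack 1 (remaining 1U)
18U → rack 2 (remaining 2U)
17U → rack 3 (remaining 3U)
17U → rack 4 (remaining 3U)
17U → rack 5 (remaining 3U)
16U → rack 6 (remaining 4U)
14U → rack 7 (remaining 6U)
14U → rack 8 (remaining 6U)
14U → rack 9 (remaining 6U)
13U → rack 10 (remaining 7U)
9U → rack 11 (remaining 11U)
9U → rack 11 (remaining 2U)
8U → rack 12 (remaining 12U)
8U → rack 12 (remaining 4U)
5U → rack 7 (remaining 1U)
3U → rack 3 (remaining 0U)
2U → rack 2 (remaining 0U)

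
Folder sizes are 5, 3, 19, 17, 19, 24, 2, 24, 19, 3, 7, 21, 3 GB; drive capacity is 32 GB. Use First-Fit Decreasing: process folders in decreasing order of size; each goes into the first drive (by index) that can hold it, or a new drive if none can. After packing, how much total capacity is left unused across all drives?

Sorted descending: 24, 24, 21, 19, 19, 19, 17, 7, 5, 3, 3, 3, 2.
24 GB → drive 1 (remaining 8 GB)
24 GB → drive 2 (remaining 8 GB)
21 GB → drive 3 (remaining 11 GB)
19 GB → drive 4 (remaining 13 GB)
19 GB → drive 5 (remaining 13 GB)
19 GB → drive 6 (remaining 13 GB)
17 GB → drive 7 (remaining 15 GB)
7 GB → drive 1 (remaining 1 GB)
5 GB → drive 2 (remaining 3 GB)
3 GB → drive 2 (remaining 0 GB)
3 GB → drive 3 (remaining 8 GB)
3 GB → drive 3 (remaining 5 GB)
2 GB → drive 3 (remaining 3 GB)
7 drives × 32 GB = 224 GB; used 166 GB; unused 58 GB.

58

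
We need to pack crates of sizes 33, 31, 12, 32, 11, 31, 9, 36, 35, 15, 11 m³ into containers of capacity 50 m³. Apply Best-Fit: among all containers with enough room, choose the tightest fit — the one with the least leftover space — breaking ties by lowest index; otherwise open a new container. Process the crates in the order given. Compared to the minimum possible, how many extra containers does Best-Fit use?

Best-Fit: [33,12] [31,9] [32,11] [31] [36,11] [35,15] → 6 containers.
Total size 256 m³; any packing needs at least ⌈256/50⌉ = 6 containers.
So 6 is already optimal.

0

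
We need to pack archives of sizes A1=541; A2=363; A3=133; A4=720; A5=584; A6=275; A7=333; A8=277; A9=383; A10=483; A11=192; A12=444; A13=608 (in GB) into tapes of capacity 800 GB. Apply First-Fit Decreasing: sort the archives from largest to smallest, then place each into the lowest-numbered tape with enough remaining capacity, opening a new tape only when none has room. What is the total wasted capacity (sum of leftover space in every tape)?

Sorted descending: 720, 608, 584, 541, 483, 444, 383, 363, 333, 277, 275, 192, 133.
tape 1: place 720 GB, 80 GB left
tape 2: place 608 GB, 192 GB left
tape 3: place 584 GB, 216 GB left
tape 4: place 541 GB, 259 GB left
tape 5: place 483 GB, 317 GB left
tape 6: place 444 GB, 356 GB left
tape 7: place 383 GB, 417 GB left
tape 7: place 363 GB, 54 GB left
tape 6: place 333 GB, 23 GB left
tape 5: place 277 GB, 40 GB left
tape 8: place 275 GB, 525 GB left
tape 2: place 192 GB, 0 GB left
tape 3: place 133 GB, 83 GB left
8 tapes × 800 GB = 6400 GB; used 5336 GB; unused 1064 GB.

1064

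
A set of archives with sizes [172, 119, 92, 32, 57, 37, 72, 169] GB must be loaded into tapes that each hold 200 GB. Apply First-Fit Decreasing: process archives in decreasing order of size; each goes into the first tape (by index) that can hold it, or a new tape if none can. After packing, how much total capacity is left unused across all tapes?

Sorted descending: 172, 169, 119, 92, 72, 57, 37, 32.
tape 1: place 172 GB, 28 GB left
tape 2: place 169 GB, 31 GB left
tape 3: place 119 GB, 81 GB left
tape 4: place 92 GB, 108 GB left
tape 3: place 72 GB, 9 GB left
tape 4: place 57 GB, 51 GB left
tape 4: place 37 GB, 14 GB left
tape 5: place 32 GB, 168 GB left
5 tapes × 200 GB = 1000 GB; used 750 GB; unused 250 GB.

250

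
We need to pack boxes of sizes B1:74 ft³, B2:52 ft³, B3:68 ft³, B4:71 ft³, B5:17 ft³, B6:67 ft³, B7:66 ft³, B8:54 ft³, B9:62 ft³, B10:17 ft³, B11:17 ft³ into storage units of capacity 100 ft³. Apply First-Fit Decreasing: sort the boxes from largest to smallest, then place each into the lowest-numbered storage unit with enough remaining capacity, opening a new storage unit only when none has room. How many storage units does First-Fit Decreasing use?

Sorted descending: 74, 71, 68, 67, 66, 62, 54, 52, 17, 17, 17.
Put 74 ft³ in storage unit 1; 26 ft³ remain.
Put 71 ft³ in storage unit 2; 29 ft³ remain.
Put 68 ft³ in storage unit 3; 32 ft³ remain.
Put 67 ft³ in storage unit 4; 33 ft³ remain.
Put 66 ft³ in storage unit 5; 34 ft³ remain.
Put 62 ft³ in storage unit 6; 38 ft³ remain.
Put 54 ft³ in storage unit 7; 46 ft³ remain.
Put 52 ft³ in storage unit 8; 48 ft³ remain.
Put 17 ft³ in storage unit 1; 9 ft³ remain.
Put 17 ft³ in storage unit 2; 12 ft³ remain.
Put 17 ft³ in storage unit 3; 15 ft³ remain.
Final storage units: [74,17] [71,17] [68,17] [67] [66] [62] [54] [52].

8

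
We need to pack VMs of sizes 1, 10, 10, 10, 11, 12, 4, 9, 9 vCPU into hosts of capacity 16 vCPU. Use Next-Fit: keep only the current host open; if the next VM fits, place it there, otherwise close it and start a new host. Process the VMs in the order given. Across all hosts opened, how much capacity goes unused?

36

1 vCPU → host 1 (remaining 15 vCPU)
10 vCPU → host 1 (remaining 5 vCPU)
10 vCPU → host 2 (remaining 6 vCPU)
10 vCPU → host 3 (remaining 6 vCPU)
11 vCPU → host 4 (remaining 5 vCPU)
12 vCPU → host 5 (remaining 4 vCPU)
4 vCPU → host 5 (remaining 0 vCPU)
9 vCPU → host 6 (remaining 7 vCPU)
9 vCPU → host 7 (remaining 7 vCPU)
7 hosts × 16 vCPU = 112 vCPU; used 76 vCPU; unused 36 vCPU.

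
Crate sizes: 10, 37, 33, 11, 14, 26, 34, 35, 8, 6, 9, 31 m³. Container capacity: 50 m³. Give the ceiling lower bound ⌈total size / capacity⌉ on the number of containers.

6 containers

Total size = 10 + 37 + 33 + 11 + 14 + 26 + 34 + 35 + 8 + 6 + 9 + 31 = 254 m³.
⌈254 / 50⌉ = 6.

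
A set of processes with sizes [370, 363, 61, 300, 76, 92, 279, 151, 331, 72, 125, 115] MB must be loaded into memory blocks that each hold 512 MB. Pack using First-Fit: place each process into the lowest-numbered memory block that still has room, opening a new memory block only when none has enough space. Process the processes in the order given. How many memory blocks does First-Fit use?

Put 370 MB in memory block 1; 142 MB remain.
Put 363 MB in memory block 2; 149 MB remain.
Put 61 MB in memory block 1; 81 MB remain.
Put 300 MB in memory block 3; 212 MB remain.
Put 76 MB in memory block 1; 5 MB remain.
Put 92 MB in memory block 2; 57 MB remain.
Put 279 MB in memory block 4; 233 MB remain.
Put 151 MB in memory block 3; 61 MB remain.
Put 331 MB in memory block 5; 181 MB remain.
Put 72 MB in memory block 4; 161 MB remain.
Put 125 MB in memory block 4; 36 MB remain.
Put 115 MB in memory block 5; 66 MB remain.
Final memory blocks: [370,61,76] [363,92] [300,151] [279,72,125] [331,115].

5 memory blocks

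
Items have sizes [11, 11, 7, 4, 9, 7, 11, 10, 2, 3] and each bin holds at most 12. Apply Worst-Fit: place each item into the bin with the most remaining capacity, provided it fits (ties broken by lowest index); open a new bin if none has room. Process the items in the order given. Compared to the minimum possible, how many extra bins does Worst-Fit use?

Worst-Fit: [11] [11] [7,4] [9,3] [7,2] [11] [10] → 7 bins.
Total size 75; any packing needs at least ⌈75/12⌉ = 7 bins.
So 7 is already optimal.

0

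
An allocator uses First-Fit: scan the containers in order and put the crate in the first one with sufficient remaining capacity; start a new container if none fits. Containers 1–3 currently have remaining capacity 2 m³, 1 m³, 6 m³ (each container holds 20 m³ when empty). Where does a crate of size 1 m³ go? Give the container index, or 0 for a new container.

1

Containers with room: container 1 (2 m³), container 2 (1 m³), container 3 (6 m³).
The first with room is container 1.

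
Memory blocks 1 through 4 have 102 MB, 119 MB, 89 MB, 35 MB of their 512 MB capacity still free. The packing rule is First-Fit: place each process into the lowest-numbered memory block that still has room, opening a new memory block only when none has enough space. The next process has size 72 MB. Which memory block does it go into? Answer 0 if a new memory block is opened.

1

Memory blocks with room: memory block 1 (102 MB), memory block 2 (119 MB), memory block 3 (89 MB).
The first with room is memory block 1.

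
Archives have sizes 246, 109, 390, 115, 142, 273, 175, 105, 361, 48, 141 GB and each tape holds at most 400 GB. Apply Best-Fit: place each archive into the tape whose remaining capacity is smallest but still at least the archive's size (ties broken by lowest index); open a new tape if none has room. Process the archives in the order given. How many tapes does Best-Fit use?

6

tape 1: place 246 GB, 154 GB left
tape 1: place 109 GB, 45 GB left
tape 2: place 390 GB, 10 GB left
tape 3: place 115 GB, 285 GB left
tape 3: place 142 GB, 143 GB left
tape 4: place 273 GB, 127 GB left
tape 5: place 175 GB, 225 GB left
tape 4: place 105 GB, 22 GB left
tape 6: place 361 GB, 39 GB left
tape 3: place 48 GB, 95 GB left
tape 5: place 141 GB, 84 GB left
Final tapes: [246,109] [390] [115,142,48] [273,105] [175,141] [361].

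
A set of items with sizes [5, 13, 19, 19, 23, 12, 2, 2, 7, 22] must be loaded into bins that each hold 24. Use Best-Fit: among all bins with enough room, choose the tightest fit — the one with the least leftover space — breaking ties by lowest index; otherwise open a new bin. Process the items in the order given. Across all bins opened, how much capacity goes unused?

20

5 → bin 1 (remaining 19)
13 → bin 1 (remaining 6)
19 → bin 2 (remaining 5)
19 → bin 3 (remaining 5)
23 → bin 4 (remaining 1)
12 → bin 5 (remaining 12)
2 → bin 2 (remaining 3)
2 → bin 2 (remaining 1)
7 → bin 5 (remaining 5)
22 → bin 6 (remaining 2)
6 bins × 24 = 144; used 124; unused 20.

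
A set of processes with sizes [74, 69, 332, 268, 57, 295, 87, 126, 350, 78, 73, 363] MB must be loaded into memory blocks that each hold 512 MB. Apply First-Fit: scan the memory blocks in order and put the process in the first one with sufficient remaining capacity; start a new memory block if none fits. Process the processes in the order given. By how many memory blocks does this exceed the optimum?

First-Fit: [74,69,332] [268,57,87,78] [295,126,73] [350] [363] → 5 memory blocks.
Total size 2172 MB; any packing needs at least ⌈2172/512⌉ = 5 memory blocks.
So 5 is already optimal.

0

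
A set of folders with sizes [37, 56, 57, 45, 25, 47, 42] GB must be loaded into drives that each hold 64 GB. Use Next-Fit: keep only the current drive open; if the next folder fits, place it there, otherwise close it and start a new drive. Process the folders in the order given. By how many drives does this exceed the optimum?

1

Next-Fit: [37] [56] [57] [45] [25] [47] [42] → 7 drives.
6 folders exceed 32 GB (half the capacity), and no two of those can share a drive, so at least 6 drives are needed.
An optimal packing achieves that bound: [57] [56] [47] [45] [42] [37,25] → 6 drives.
Excess: 7 − 6 = 1.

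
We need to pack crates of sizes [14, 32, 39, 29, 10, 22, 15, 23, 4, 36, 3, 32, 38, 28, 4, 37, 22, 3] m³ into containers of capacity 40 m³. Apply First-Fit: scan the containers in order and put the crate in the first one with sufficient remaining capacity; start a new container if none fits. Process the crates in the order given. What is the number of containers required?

14 m³ → container 1 (remaining 26 m³)
32 m³ → container 2 (remaining 8 m³)
39 m³ → container 3 (remaining 1 m³)
29 m³ → container 4 (remaining 11 m³)
10 m³ → container 1 (remaining 16 m³)
22 m³ → container 5 (remaining 18 m³)
15 m³ → container 1 (remaining 1 m³)
23 m³ → container 6 (remaining 17 m³)
4 m³ → container 2 (remaining 4 m³)
36 m³ → container 7 (remaining 4 m³)
3 m³ → container 2 (remaining 1 m³)
32 m³ → container 8 (remaining 8 m³)
38 m³ → container 9 (remaining 2 m³)
28 m³ → container 10 (remaining 12 m³)
4 m³ → container 4 (remaining 7 m³)
37 m³ → container 11 (remaining 3 m³)
22 m³ → container 12 (remaining 18 m³)
3 m³ → container 4 (remaining 4 m³)

12 containers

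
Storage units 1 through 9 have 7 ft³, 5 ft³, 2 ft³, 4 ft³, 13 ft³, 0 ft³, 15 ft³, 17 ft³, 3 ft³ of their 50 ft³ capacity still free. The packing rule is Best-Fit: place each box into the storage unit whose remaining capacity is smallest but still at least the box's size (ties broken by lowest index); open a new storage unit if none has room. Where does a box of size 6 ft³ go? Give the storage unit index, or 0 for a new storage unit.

Storage units with room: storage unit 1 (7 ft³), storage unit 5 (13 ft³), storage unit 7 (15 ft³), storage unit 8 (17 ft³).
Tightest fit is storage unit 1 with 7 ft³ free.

1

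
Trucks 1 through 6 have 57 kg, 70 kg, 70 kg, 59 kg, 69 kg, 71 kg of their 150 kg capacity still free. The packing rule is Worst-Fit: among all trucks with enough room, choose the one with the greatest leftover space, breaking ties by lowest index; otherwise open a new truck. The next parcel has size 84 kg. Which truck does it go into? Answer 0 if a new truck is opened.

No truck has ≥ 84 kg free, so a new truck is opened.

0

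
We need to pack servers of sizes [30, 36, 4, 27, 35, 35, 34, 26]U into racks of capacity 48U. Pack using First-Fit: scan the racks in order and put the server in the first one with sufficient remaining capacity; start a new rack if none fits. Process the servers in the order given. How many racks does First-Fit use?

7

Put 30U in rack 1; 18U remain.
Put 36U in rack 2; 12U remain.
Put 4U in rack 1; 14U remain.
Put 27U in rack 3; 21U remain.
Put 35U in rack 4; 13U remain.
Put 35U in rack 5; 13U remain.
Put 34U in rack 6; 14U remain.
Put 26U in rack 7; 22U remain.
Final racks: [30,4] [36] [27] [35] [35] [34] [26].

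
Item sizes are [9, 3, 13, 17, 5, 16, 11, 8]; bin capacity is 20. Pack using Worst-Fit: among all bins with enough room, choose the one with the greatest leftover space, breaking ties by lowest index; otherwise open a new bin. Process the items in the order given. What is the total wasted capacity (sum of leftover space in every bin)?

18

Put 9 in bin 1; 11 remain.
Put 3 in bin 1; 8 remain.
Put 13 in bin 2; 7 remain.
Put 17 in bin 3; 3 remain.
Put 5 in bin 1; 3 remain.
Put 16 in bin 4; 4 remain.
Put 11 in bin 5; 9 remain.
Put 8 in bin 5; 1 remain.
5 bins × 20 = 100; used 82; unused 18.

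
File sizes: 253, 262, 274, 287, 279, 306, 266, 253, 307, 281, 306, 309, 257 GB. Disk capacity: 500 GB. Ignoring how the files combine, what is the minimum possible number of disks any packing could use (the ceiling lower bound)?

Total size = 253 + 262 + 274 + 287 + 279 + 306 + 266 + 253 + 307 + 281 + 306 + 309 + 257 = 3640 GB.
⌈3640 / 500⌉ = 8.

8 disks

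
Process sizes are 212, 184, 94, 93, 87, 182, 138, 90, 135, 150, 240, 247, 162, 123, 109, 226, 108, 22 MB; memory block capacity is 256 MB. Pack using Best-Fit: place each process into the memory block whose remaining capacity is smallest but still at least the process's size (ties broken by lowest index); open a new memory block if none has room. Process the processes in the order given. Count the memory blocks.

memory block 1: place 212 MB, 44 MB left
memory block 2: place 184 MB, 72 MB left
memory block 3: place 94 MB, 162 MB left
memory block 3: place 93 MB, 69 MB left
memory block 4: place 87 MB, 169 MB left
memory block 5: place 182 MB, 74 MB left
memory block 4: place 138 MB, 31 MB left
memory block 6: place 90 MB, 166 MB left
memory block 6: place 135 MB, 31 MB left
memory block 7: place 150 MB, 106 MB left
memory block 8: place 240 MB, 16 MB left
memory block 9: place 247 MB, 9 MB left
memory block 10: place 162 MB, 94 MB left
memory block 11: place 123 MB, 133 MB left
memory block 11: place 109 MB, 24 MB left
memory block 12: place 226 MB, 30 MB left
memory block 13: place 108 MB, 148 MB left
memory block 11: place 22 MB, 2 MB left
Final memory blocks: [212] [184] [94,93] [87,138] [182] [90,135] [150] [240] [247] [162] [123,109,22] [226] [108].

13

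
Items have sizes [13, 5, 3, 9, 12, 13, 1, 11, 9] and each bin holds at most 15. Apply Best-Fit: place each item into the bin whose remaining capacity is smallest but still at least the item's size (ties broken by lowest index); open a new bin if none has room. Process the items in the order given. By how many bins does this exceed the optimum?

1

Best-Fit: [13,1] [5,3] [9] [12] [13] [11] [9] → 7 bins.
Total size 76; any packing needs at least ⌈76/15⌉ = 6 bins.
An optimal packing achieves that bound: [13,1] [13] [12,3] [11] [9,5] [9] → 6 bins.
Excess: 7 − 6 = 1.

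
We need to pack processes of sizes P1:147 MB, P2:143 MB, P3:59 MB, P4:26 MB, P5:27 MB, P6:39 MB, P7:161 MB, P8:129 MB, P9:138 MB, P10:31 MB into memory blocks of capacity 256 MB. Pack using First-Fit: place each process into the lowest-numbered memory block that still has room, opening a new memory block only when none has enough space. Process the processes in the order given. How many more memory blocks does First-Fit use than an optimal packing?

0

First-Fit: [147,59,26] [143,27,39,31] [161] [129] [138] → 5 memory blocks.
5 processes exceed 128 MB (half the capacity), and no two of those can share a memory block, so at least 5 memory blocks are needed.
So 5 is already optimal.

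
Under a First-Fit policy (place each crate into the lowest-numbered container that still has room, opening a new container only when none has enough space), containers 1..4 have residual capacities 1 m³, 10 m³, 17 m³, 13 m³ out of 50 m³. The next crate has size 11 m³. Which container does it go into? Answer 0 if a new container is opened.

3

Containers with room: container 3 (17 m³), container 4 (13 m³).
The first with room is container 3.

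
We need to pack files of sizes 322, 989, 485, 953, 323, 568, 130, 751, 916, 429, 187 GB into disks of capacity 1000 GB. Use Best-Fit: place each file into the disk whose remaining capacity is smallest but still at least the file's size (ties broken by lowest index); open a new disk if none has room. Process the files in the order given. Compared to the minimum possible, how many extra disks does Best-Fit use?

0

Best-Fit: [322,485,130] [989] [953] [323,568] [751,187] [916] [429] → 7 disks.
Total size 6053 GB; any packing needs at least ⌈6053/1000⌉ = 7 disks.
So 7 is already optimal.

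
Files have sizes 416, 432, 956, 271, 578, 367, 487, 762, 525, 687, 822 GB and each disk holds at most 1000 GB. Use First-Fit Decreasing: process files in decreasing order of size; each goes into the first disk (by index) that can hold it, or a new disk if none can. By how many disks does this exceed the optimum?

0

First-Fit Decreasing: [956] [822] [762] [687,271] [578,416] [525,432] [487,367] → 7 disks.
Total size 6303 GB; any packing needs at least ⌈6303/1000⌉ = 7 disks.
So 7 is already optimal.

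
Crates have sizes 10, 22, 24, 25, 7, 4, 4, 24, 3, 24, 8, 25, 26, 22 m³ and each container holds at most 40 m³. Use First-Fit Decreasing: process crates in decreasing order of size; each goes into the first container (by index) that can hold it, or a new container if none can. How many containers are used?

8 containers

Sorted descending: 26, 25, 25, 24, 24, 24, 22, 22, 10, 8, 7, 4, 4, 3.
Put 26 m³ in container 1; 14 m³ remain.
Put 25 m³ in container 2; 15 m³ remain.
Put 25 m³ in container 3; 15 m³ remain.
Put 24 m³ in container 4; 16 m³ remain.
Put 24 m³ in container 5; 16 m³ remain.
Put 24 m³ in container 6; 16 m³ remain.
Put 22 m³ in container 7; 18 m³ remain.
Put 22 m³ in container 8; 18 m³ remain.
Put 10 m³ in container 1; 4 m³ remain.
Put 8 m³ in container 2; 7 m³ remain.
Put 7 m³ in container 2; 0 m³ remain.
Put 4 m³ in container 1; 0 m³ remain.
Put 4 m³ in container 3; 11 m³ remain.
Put 3 m³ in container 3; 8 m³ remain.
Final containers: [26,10,4] [25,8,7] [25,4,3] [24] [24] [24] [22] [22].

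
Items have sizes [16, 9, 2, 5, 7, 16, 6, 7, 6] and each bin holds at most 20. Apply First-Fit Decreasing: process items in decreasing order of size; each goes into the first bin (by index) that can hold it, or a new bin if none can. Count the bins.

Sorted descending: 16, 16, 9, 7, 7, 6, 6, 5, 2.
Put 16 in bin 1; 4 remain.
Put 16 in bin 2; 4 remain.
Put 9 in bin 3; 11 remain.
Put 7 in bin 3; 4 remain.
Put 7 in bin 4; 13 remain.
Put 6 in bin 4; 7 remain.
Put 6 in bin 4; 1 remain.
Put 5 in bin 5; 15 remain.
Put 2 in bin 1; 2 remain.

5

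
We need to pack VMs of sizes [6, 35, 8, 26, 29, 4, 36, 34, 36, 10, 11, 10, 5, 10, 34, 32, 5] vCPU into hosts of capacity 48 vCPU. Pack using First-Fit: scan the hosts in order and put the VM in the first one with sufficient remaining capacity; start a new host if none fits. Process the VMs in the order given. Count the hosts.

8

6 vCPU → host 1 (remaining 42 vCPU)
35 vCPU → host 1 (remaining 7 vCPU)
8 vCPU → host 2 (remaining 40 vCPU)
26 vCPU → host 2 (remaining 14 vCPU)
29 vCPU → host 3 (remaining 19 vCPU)
4 vCPU → host 1 (remaining 3 vCPU)
36 vCPU → host 4 (remaining 12 vCPU)
34 vCPU → host 5 (remaining 14 vCPU)
36 vCPU → host 6 (remaining 12 vCPU)
10 vCPU → host 2 (remaining 4 vCPU)
11 vCPU → host 3 (remaining 8 vCPU)
10 vCPU → host 4 (remaining 2 vCPU)
5 vCPU → host 3 (remaining 3 vCPU)
10 vCPU → host 5 (remaining 4 vCPU)
34 vCPU → host 7 (remaining 14 vCPU)
32 vCPU → host 8 (remaining 16 vCPU)
5 vCPU → host 6 (remaining 7 vCPU)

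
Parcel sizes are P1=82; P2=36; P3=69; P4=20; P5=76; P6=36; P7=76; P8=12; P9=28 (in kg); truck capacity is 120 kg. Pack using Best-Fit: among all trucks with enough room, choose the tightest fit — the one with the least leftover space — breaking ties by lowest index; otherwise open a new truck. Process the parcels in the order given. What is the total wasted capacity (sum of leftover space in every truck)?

45

Put P1 (82 kg) in truck 1; 38 kg remain.
Put P2 (36 kg) in truck 1; 2 kg remain.
Put P3 (69 kg) in truck 2; 51 kg remain.
Put P4 (20 kg) in truck 2; 31 kg remain.
Put P5 (76 kg) in truck 3; 44 kg remain.
Put P6 (36 kg) in truck 3; 8 kg remain.
Put P7 (76 kg) in truck 4; 44 kg remain.
Put P8 (12 kg) in truck 2; 19 kg remain.
Put P9 (28 kg) in truck 4; 16 kg remain.
4 trucks × 120 kg = 480 kg; used 435 kg; unused 45 kg.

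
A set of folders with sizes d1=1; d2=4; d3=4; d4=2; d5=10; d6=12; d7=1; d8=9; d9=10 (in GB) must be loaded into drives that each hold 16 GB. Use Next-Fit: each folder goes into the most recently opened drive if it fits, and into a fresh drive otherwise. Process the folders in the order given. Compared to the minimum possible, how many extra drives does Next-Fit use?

1

Next-Fit: [1,4,4,2] [10] [12,1] [9] [10] → 5 drives.
Total size 53 GB; any packing needs at least ⌈53/16⌉ = 4 drives.
An optimal packing achieves that bound: [12,4] [10,4,2] [10,1,1] [9] → 4 drives.
Excess: 5 − 4 = 1.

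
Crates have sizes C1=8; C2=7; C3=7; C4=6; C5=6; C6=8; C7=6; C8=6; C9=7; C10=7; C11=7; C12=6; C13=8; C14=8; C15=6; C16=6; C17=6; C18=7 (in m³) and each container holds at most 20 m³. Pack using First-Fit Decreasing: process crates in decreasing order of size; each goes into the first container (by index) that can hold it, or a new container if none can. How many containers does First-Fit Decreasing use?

Sorted descending: 8, 8, 8, 8, 7, 7, 7, 7, 7, 7, 6, 6, 6, 6, 6, 6, 6, 6.
Put 8 m³ in container 1; 12 m³ remain.
Put 8 m³ in container 1; 4 m³ remain.
Put 8 m³ in container 2; 12 m³ remain.
Put 8 m³ in container 2; 4 m³ remain.
Put 7 m³ in container 3; 13 m³ remain.
Put 7 m³ in container 3; 6 m³ remain.
Put 7 m³ in container 4; 13 m³ remain.
Put 7 m³ in container 4; 6 m³ remain.
Put 7 m³ in container 5; 13 m³ remain.
Put 7 m³ in container 5; 6 m³ remain.
Put 6 m³ in container 3; 0 m³ remain.
Put 6 m³ in container 4; 0 m³ remain.
Put 6 m³ in container 5; 0 m³ remain.
Put 6 m³ in container 6; 14 m³ remain.
Put 6 m³ in container 6; 8 m³ remain.
Put 6 m³ in container 6; 2 m³ remain.
Put 6 m³ in container 7; 14 m³ remain.
Put 6 m³ in container 7; 8 m³ remain.
Final containers: [8,8] [8,8] [7,7,6] [7,7,6] [7,7,6] [6,6,6] [6,6].

7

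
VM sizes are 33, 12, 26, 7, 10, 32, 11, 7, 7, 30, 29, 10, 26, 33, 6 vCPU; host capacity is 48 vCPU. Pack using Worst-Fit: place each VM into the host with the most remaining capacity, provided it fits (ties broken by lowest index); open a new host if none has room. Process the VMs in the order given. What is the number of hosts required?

Put 33 vCPU in host 1; 15 vCPU remain.
Put 12 vCPU in host 1; 3 vCPU remain.
Put 26 vCPU in host 2; 22 vCPU remain.
Put 7 vCPU in host 2; 15 vCPU remain.
Put 10 vCPU in host 2; 5 vCPU remain.
Put 32 vCPU in host 3; 16 vCPU remain.
Put 11 vCPU in host 3; 5 vCPU remain.
Put 7 vCPU in host 4; 41 vCPU remain.
Put 7 vCPU in host 4; 34 vCPU remain.
Put 30 vCPU in host 4; 4 vCPU remain.
Put 29 vCPU in host 5; 19 vCPU remain.
Put 10 vCPU in host 5; 9 vCPU remain.
Put 26 vCPU in host 6; 22 vCPU remain.
Put 33 vCPU in host 7; 15 vCPU remain.
Put 6 vCPU in host 6; 16 vCPU remain.
Final hosts: [33,12] [26,7,10] [32,11] [7,7,30] [29,10] [26,6] [33].

7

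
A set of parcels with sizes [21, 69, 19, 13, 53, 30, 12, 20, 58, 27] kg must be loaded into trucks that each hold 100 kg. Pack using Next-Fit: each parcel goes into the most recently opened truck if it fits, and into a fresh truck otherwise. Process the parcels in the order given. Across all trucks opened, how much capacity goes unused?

Put 21 kg in truck 1; 79 kg remain.
Put 69 kg in truck 1; 10 kg remain.
Put 19 kg in truck 2; 81 kg remain.
Put 13 kg in truck 2; 68 kg remain.
Put 53 kg in truck 2; 15 kg remain.
Put 30 kg in truck 3; 70 kg remain.
Put 12 kg in truck 3; 58 kg remain.
Put 20 kg in truck 3; 38 kg remain.
Put 58 kg in truck 4; 42 kg remain.
Put 27 kg in truck 4; 15 kg remain.
4 trucks × 100 kg = 400 kg; used 322 kg; unused 78 kg.

78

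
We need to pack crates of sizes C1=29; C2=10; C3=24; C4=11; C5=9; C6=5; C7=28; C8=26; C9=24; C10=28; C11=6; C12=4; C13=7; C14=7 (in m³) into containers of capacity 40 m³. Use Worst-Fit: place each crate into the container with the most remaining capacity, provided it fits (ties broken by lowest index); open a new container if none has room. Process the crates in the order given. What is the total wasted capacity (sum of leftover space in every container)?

container 1: place C1 (29 m³), 11 m³ left
container 1: place C2 (10 m³), 1 m³ left
container 2: place C3 (24 m³), 16 m³ left
container 2: place C4 (11 m³), 5 m³ left
container 3: place C5 (9 m³), 31 m³ left
container 3: place C6 (5 m³), 26 m³ left
container 4: place C7 (28 m³), 12 m³ left
container 3: place C8 (26 m³), 0 m³ left
container 5: place C9 (24 m³), 16 m³ left
container 6: place C10 (28 m³), 12 m³ left
container 5: place C11 (6 m³), 10 m³ left
container 4: place C12 (4 m³), 8 m³ left
container 6: place C13 (7 m³), 5 m³ left
container 5: place C14 (7 m³), 3 m³ left
6 containers × 40 m³ = 240 m³; used 218 m³; unused 22 m³.

22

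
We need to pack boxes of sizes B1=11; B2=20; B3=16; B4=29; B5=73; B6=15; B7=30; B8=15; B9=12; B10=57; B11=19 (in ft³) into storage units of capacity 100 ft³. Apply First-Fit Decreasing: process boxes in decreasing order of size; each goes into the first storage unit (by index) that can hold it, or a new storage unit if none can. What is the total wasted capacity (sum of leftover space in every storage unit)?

103

Sorted descending: 73, 57, 30, 29, 20, 19, 16, 15, 15, 12, 11.
Put 73 ft³ in storage unit 1; 27 ft³ remain.
Put 57 ft³ in storage unit 2; 43 ft³ remain.
Put 30 ft³ in storage unit 2; 13 ft³ remain.
Put 29 ft³ in storage unit 3; 71 ft³ remain.
Put 20 ft³ in storage unit 1; 7 ft³ remain.
Put 19 ft³ in storage unit 3; 52 ft³ remain.
Put 16 ft³ in storage unit 3; 36 ft³ remain.
Put 15 ft³ in storage unit 3; 21 ft³ remain.
Put 15 ft³ in storage unit 3; 6 ft³ remain.
Put 12 ft³ in storage unit 2; 1 ft³ remain.
Put 11 ft³ in storage unit 4; 89 ft³ remain.
4 storage units × 100 ft³ = 400 ft³; used 297 ft³; unused 103 ft³.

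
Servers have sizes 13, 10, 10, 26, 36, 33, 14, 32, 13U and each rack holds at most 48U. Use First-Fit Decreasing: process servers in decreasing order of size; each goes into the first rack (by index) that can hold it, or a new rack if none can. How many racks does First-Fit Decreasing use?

Sorted descending: 36, 33, 32, 26, 14, 13, 13, 10, 10.
rack 1: place 36U, 12U left
rack 2: place 33U, 15U left
rack 3: place 32U, 16U left
rack 4: place 26U, 22U left
rack 2: place 14U, 1U left
rack 3: place 13U, 3U left
rack 4: place 13U, 9U left
rack 1: place 10U, 2U left
rack 5: place 10U, 38U left

5 racks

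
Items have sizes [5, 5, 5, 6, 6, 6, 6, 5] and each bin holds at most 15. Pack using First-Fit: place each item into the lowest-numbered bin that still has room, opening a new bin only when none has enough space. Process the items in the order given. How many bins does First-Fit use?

4 bins

5 → bin 1 (remaining 10)
5 → bin 1 (remaining 5)
5 → bin 1 (remaining 0)
6 → bin 2 (remaining 9)
6 → bin 2 (remaining 3)
6 → bin 3 (remaining 9)
6 → bin 3 (remaining 3)
5 → bin 4 (remaining 10)
Final bins: [5,5,5] [6,6] [6,6] [5].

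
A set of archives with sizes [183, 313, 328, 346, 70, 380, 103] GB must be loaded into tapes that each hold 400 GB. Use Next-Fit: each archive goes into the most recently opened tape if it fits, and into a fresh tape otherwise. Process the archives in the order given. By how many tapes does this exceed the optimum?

Next-Fit: [183] [313] [328] [346] [70] [380] [103] → 7 tapes.
Total size 1723 GB; any packing needs at least ⌈1723/400⌉ = 5 tapes.
An optimal packing achieves that bound: [380] [346] [328,70] [313] [183,103] → 5 tapes.
Excess: 7 − 5 = 2.

2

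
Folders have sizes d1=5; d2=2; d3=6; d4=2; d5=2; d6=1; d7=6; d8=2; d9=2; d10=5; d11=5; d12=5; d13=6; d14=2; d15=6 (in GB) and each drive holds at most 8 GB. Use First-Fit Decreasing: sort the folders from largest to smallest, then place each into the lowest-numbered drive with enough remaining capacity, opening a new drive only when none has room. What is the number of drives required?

8 drives

Sorted descending: 6, 6, 6, 6, 5, 5, 5, 5, 2, 2, 2, 2, 2, 2, 1.
6 GB → drive 1 (remaining 2 GB)
6 GB → drive 2 (remaining 2 GB)
6 GB → drive 3 (remaining 2 GB)
6 GB → drive 4 (remaining 2 GB)
5 GB → drive 5 (remaining 3 GB)
5 GB → drive 6 (remaining 3 GB)
5 GB → drive 7 (remaining 3 GB)
5 GB → drive 8 (remaining 3 GB)
2 GB → drive 1 (remaining 0 GB)
2 GB → drive 2 (remaining 0 GB)
2 GB → drive 3 (remaining 0 GB)
2 GB → drive 4 (remaining 0 GB)
2 GB → drive 5 (remaining 1 GB)
2 GB → drive 6 (remaining 1 GB)
1 GB → drive 5 (remaining 0 GB)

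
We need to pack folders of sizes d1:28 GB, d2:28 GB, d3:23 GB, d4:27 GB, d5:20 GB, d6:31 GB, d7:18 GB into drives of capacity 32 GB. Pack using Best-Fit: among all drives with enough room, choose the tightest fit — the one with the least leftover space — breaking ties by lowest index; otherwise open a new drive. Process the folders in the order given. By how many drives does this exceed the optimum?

Best-Fit: [28] [28] [23] [27] [20] [31] [18] → 7 drives.
7 folders exceed 16 GB (half the capacity), and no two of those can share a drive, so at least 7 drives are needed.
So 7 is already optimal.

0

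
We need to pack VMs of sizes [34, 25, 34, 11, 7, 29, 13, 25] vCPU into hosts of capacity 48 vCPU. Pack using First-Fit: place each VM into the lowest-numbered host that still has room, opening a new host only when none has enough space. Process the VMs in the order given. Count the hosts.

34 vCPU → host 1 (remaining 14 vCPU)
25 vCPU → host 2 (remaining 23 vCPU)
34 vCPU → host 3 (remaining 14 vCPU)
11 vCPU → host 1 (remaining 3 vCPU)
7 vCPU → host 2 (remaining 16 vCPU)
29 vCPU → host 4 (remaining 19 vCPU)
13 vCPU → host 2 (remaining 3 vCPU)
25 vCPU → host 5 (remaining 23 vCPU)
Final hosts: [34,11] [25,7,13] [34] [29] [25].

5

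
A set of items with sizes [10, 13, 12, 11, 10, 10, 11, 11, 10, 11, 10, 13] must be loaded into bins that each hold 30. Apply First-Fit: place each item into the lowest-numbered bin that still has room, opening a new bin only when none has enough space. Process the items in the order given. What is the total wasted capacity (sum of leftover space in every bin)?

10 → bin 1 (remaining 20)
13 → bin 1 (remaining 7)
12 → bin 2 (remaining 18)
11 → bin 2 (remaining 7)
10 → bin 3 (remaining 20)
10 → bin 3 (remaining 10)
11 → bin 4 (remaining 19)
11 → bin 4 (remaining 8)
10 → bin 3 (remaining 0)
11 → bin 5 (remaining 19)
10 → bin 5 (remaining 9)
13 → bin 6 (remaining 17)
6 bins × 30 = 180; used 132; unused 48.

48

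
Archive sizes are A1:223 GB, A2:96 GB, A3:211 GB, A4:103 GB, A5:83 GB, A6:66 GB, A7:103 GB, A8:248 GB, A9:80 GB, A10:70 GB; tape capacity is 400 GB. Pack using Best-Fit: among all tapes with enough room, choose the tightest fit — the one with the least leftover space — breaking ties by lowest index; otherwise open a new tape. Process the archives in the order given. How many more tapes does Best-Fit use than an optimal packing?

0

Best-Fit: [223,96,66] [211,103,83] [103,248] [80,70] → 4 tapes.
Total size 1283 GB; any packing needs at least ⌈1283/400⌉ = 4 tapes.
So 4 is already optimal.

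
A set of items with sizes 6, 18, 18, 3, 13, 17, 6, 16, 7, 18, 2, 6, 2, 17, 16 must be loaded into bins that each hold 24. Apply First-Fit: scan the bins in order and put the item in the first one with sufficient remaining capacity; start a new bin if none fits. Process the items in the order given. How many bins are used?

8

6 → bin 1 (remaining 18)
18 → bin 1 (remaining 0)
18 → bin 2 (remaining 6)
3 → bin 2 (remaining 3)
13 → bin 3 (remaining 11)
17 → bin 4 (remaining 7)
6 → bin 3 (remaining 5)
16 → bin 5 (remaining 8)
7 → bin 4 (remaining 0)
18 → bin 6 (remaining 6)
2 → bin 2 (remaining 1)
6 → bin 5 (remaining 2)
2 → bin 3 (remaining 3)
17 → bin 7 (remaining 7)
16 → bin 8 (remaining 8)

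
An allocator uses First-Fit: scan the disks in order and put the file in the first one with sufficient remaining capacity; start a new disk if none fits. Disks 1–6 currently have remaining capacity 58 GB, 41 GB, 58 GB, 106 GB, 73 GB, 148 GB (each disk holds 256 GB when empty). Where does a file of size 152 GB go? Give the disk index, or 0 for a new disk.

No disk has ≥ 152 GB free, so a new disk is opened.

0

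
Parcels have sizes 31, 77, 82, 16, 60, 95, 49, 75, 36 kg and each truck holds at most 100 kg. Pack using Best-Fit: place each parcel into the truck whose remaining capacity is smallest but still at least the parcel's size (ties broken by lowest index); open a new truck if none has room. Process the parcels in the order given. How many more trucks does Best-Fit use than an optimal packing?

0

Best-Fit: [31,60] [77] [82,16] [95] [49,36] [75] → 6 trucks.
Total size 521 kg; any packing needs at least ⌈521/100⌉ = 6 trucks.
So 6 is already optimal.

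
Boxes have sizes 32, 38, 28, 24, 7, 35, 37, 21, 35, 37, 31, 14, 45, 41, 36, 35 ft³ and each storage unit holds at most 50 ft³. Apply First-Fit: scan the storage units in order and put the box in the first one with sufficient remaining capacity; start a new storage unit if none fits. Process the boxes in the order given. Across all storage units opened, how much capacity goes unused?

32 ft³ → storage unit 1 (remaining 18 ft³)
38 ft³ → storage unit 2 (remaining 12 ft³)
28 ft³ → storage unit 3 (remaining 22 ft³)
24 ft³ → storage unit 4 (remaining 26 ft³)
7 ft³ → storage unit 1 (remaining 11 ft³)
35 ft³ → storage unit 5 (remaining 15 ft³)
37 ft³ → storage unit 6 (remaining 13 ft³)
21 ft³ → storage unit 3 (remaining 1 ft³)
35 ft³ → storage unit 7 (remaining 15 ft³)
37 ft³ → storage unit 8 (remaining 13 ft³)
31 ft³ → storage unit 9 (remaining 19 ft³)
14 ft³ → storage unit 4 (remaining 12 ft³)
45 ft³ → storage unit 10 (remaining 5 ft³)
41 ft³ → storage unit 11 (remaining 9 ft³)
36 ft³ → storage unit 12 (remaining 14 ft³)
35 ft³ → storage unit 13 (remaining 15 ft³)
13 storage units × 50 ft³ = 650 ft³; used 496 ft³; unused 154 ft³.

154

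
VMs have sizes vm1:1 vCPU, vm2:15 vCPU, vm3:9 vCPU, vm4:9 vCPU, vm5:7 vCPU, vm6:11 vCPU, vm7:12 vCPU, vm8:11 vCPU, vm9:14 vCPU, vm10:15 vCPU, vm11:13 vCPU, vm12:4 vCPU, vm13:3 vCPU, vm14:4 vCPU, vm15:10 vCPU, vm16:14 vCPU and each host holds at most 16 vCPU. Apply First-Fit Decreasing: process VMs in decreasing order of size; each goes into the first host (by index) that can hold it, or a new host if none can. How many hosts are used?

Sorted descending: 15, 15, 14, 14, 13, 12, 11, 11, 10, 9, 9, 7, 4, 4, 3, 1.
host 1: place 15 vCPU, 1 vCPU left
host 2: place 15 vCPU, 1 vCPU left
host 3: place 14 vCPU, 2 vCPU left
host 4: place 14 vCPU, 2 vCPU left
host 5: place 13 vCPU, 3 vCPU left
host 6: place 12 vCPU, 4 vCPU left
host 7: place 11 vCPU, 5 vCPU left
host 8: place 11 vCPU, 5 vCPU left
host 9: place 10 vCPU, 6 vCPU left
host 10: place 9 vCPU, 7 vCPU left
host 11: place 9 vCPU, 7 vCPU left
host 10: place 7 vCPU, 0 vCPU left
host 6: place 4 vCPU, 0 vCPU left
host 7: place 4 vCPU, 1 vCPU left
host 5: place 3 vCPU, 0 vCPU left
host 1: place 1 vCPU, 0 vCPU left
Final hosts: [15,1] [15] [14] [14] [13,3] [12,4] [11,4] [11] [10] [9,7] [9].

11 hosts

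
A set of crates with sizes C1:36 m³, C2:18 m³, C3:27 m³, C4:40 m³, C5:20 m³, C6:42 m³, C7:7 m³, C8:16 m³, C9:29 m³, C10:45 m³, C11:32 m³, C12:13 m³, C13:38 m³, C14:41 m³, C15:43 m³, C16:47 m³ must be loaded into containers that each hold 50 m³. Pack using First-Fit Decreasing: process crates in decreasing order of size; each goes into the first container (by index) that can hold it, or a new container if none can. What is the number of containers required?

Sorted descending: 47, 45, 43, 42, 41, 40, 38, 36, 32, 29, 27, 20, 18, 16, 13, 7.
Put 47 m³ in container 1; 3 m³ remain.
Put 45 m³ in container 2; 5 m³ remain.
Put 43 m³ in container 3; 7 m³ remain.
Put 42 m³ in container 4; 8 m³ remain.
Put 41 m³ in container 5; 9 m³ remain.
Put 40 m³ in container 6; 10 m³ remain.
Put 38 m³ in container 7; 12 m³ remain.
Put 36 m³ in container 8; 14 m³ remain.
Put 32 m³ in container 9; 18 m³ remain.
Put 29 m³ in container 10; 21 m³ remain.
Put 27 m³ in container 11; 23 m³ remain.
Put 20 m³ in container 10; 1 m³ remain.
Put 18 m³ in container 9; 0 m³ remain.
Put 16 m³ in container 11; 7 m³ remain.
Put 13 m³ in container 8; 1 m³ remain.
Put 7 m³ in container 3; 0 m³ remain.

11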